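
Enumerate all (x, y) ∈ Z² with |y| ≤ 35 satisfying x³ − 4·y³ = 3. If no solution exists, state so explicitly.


The equation is x³ - 4y³ = 3. For fixed y, x³ = 4·y³ + 3, so a solution requires the RHS to be a perfect cube.
Strategy: iterate y from -35 to 35, compute RHS = 4·y³ + 3, and check whether it is a (positive or negative) perfect cube.
Check small values of y:
  y = 0: RHS = 3 is not a perfect cube.
  y = 1: RHS = 7 is not a perfect cube.
  y = -1: RHS = -1 = (-1)³ ⇒ x = -1 works.
  y = 2: RHS = 35 is not a perfect cube.
  y = -2: RHS = -29 is not a perfect cube.
  y = 3: RHS = 111 is not a perfect cube.
  y = -3: RHS = -105 is not a perfect cube.
Continuing the search up to |y| = 35 finds no further solutions beyond those listed.
Collected solutions: (-1, -1).

Solutions (with |y| ≤ 35): (-1, -1).


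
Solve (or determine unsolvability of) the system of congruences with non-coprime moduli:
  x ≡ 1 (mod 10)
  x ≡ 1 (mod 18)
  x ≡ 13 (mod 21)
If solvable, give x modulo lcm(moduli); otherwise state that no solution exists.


Moduli 10, 18, 21 are not pairwise coprime, so CRT works modulo lcm(m_i) when all pairwise compatibility conditions hold.
Pairwise compatibility: gcd(m_i, m_j) must divide a_i - a_j for every pair.
Merge one congruence at a time:
  Start: x ≡ 1 (mod 10).
  Combine with x ≡ 1 (mod 18): gcd(10, 18) = 2; 1 - 1 = 0, which IS divisible by 2, so compatible.
    Write x = 1 + 10·t and substitute into x ≡ 1 (mod 18): 10·t ≡ 1 − 1 = 0 (mod 18).
    Divide the congruence (and modulus) by g = 2: 5·t ≡ 0 (mod 9).
    The inverse of 5 mod 9 is 2 (since 5·2 = 10 = 1·9 + 1), so t ≡ 2·0 = 0 ≡ 0 (mod 9).
    Then x = 1 + 10·0 = 1, valid modulo lcm(10, 18) = 90: x ≡ 1 (mod 90).
  Combine with x ≡ 13 (mod 21): gcd(90, 21) = 3; 13 - 1 = 12, which IS divisible by 3, so compatible.
    Write x = 1 + 90·t and substitute into x ≡ 13 (mod 21): 90·t ≡ 13 − 1 = 12 (mod 21).
    Divide the congruence (and modulus) by g = 3: 30·t ≡ 4 (mod 7).
    Reduce coefficients mod 7: 2·t ≡ 4 (mod 7).
    The inverse of 2 mod 7 is 4 (since 2·4 = 8 = 1·7 + 1), so t ≡ 4·4 = 16 ≡ 2 (mod 7).
    Then x = 1 + 90·2 = 181, valid modulo lcm(90, 21) = 630: x ≡ 181 (mod 630).
Verify: 181 mod 10 = 1, 181 mod 18 = 1, 181 mod 21 = 13.

x ≡ 181 (mod 630).


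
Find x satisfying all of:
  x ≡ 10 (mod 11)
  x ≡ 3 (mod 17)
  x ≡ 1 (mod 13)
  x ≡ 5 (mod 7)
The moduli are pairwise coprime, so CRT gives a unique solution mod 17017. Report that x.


Product of moduli M = 11 · 17 · 13 · 7 = 17017.
Merge one congruence at a time:
  Start: x ≡ 10 (mod 11).
  Combine with x ≡ 3 (mod 17); new modulus lcm = 187.
    Write x = 10 + 11·t and substitute into x ≡ 3 (mod 17): 11·t ≡ 3 − 10 = -7 (mod 17).
    Reduce coefficients mod 17: 11·t ≡ 10 (mod 17).
    The inverse of 11 mod 17 is 14 (since 11·14 = 154 = 9·17 + 1), so t ≡ 14·10 = 140 ≡ 4 (mod 17).
    Then x = 10 + 11·4 = 54, valid modulo lcm(11, 17) = 187: x ≡ 54 (mod 187).
  Combine with x ≡ 1 (mod 13); new modulus lcm = 2431.
    Write x = 54 + 187·t and substitute into x ≡ 1 (mod 13): 187·t ≡ 1 − 54 = -53 (mod 13).
    Reduce coefficients mod 13: 5·t ≡ 12 (mod 13).
    The inverse of 5 mod 13 is 8 (since 5·8 = 40 = 3·13 + 1), so t ≡ 8·12 = 96 ≡ 5 (mod 13).
    Then x = 54 + 187·5 = 989, valid modulo lcm(187, 13) = 2431: x ≡ 989 (mod 2431).
  Combine with x ≡ 5 (mod 7); new modulus lcm = 17017.
    Write x = 989 + 2431·t and substitute into x ≡ 5 (mod 7): 2431·t ≡ 5 − 989 = -984 (mod 7).
    Reduce coefficients mod 7: 2·t ≡ 3 (mod 7).
    The inverse of 2 mod 7 is 4 (since 2·4 = 8 = 1·7 + 1), so t ≡ 4·3 = 12 ≡ 5 (mod 7).
    Then x = 989 + 2431·5 = 13144, valid modulo lcm(2431, 7) = 17017: x ≡ 13144 (mod 17017).
Verify against each original: 13144 mod 11 = 10, 13144 mod 17 = 3, 13144 mod 13 = 1, 13144 mod 7 = 5.

x ≡ 13144 (mod 17017).


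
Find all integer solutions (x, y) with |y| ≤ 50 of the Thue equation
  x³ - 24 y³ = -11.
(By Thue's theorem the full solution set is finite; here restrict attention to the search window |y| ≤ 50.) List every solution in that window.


The equation is x³ - 24y³ = -11. For fixed y, x³ = 24·y³ − 11, so a solution requires the RHS to be a perfect cube.
Strategy: iterate y from -50 to 50, compute RHS = 24·y³ − 11, and check whether it is a (positive or negative) perfect cube.
Check small values of y:
  y = 0: RHS = -11 is not a perfect cube.
  y = 1: RHS = 13 is not a perfect cube.
  y = -1: RHS = -35 is not a perfect cube.
  y = 2: RHS = 181 is not a perfect cube.
  y = -2: RHS = -203 is not a perfect cube.
  y = 3: RHS = 637 is not a perfect cube.
  y = -3: RHS = -659 is not a perfect cube.
Continuing the search up to |y| = 50 finds no solutions either.
No (x, y) in the scanned range satisfies the equation.

No integer solutions with |y| ≤ 50.


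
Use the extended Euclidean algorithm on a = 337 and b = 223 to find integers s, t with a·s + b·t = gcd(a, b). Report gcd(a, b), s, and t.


Euclidean algorithm on (337, 223) — divide until remainder is 0:
  337 = 1 · 223 + 114
  223 = 1 · 114 + 109
  114 = 1 · 109 + 5
  109 = 21 · 5 + 4
  5 = 1 · 4 + 1
  4 = 4 · 1 + 0
gcd(337, 223) = 1.
Track Bezout coefficients alongside the remainders: start with r₀ = 337 = a·1 + b·0 (s = 1, t = 0) and r₁ = 223 = a·0 + b·1 (s = 0, t = 1); each new remainder r_{k+1} = r_{k-1} − q_k·r_k inherits s_{k+1} = s_{k-1} − q_k·s_k, t_{k+1} = t_{k-1} − q_k·t_k, so r_k = a·s_k + b·t_k at every step:
  q = 1: r = 114, s = 1 − 1·0 = 1, t = 0 − 1·1 = -1  (check: 337·1 + 223·(-1) = 114)
  q = 1: r = 109, s = 0 − 1·1 = -1, t = 1 − 1·(-1) = 2  (check: 337·(-1) + 223·2 = 109)
  q = 1: r = 5, s = 1 − 1·(-1) = 2, t = -1 − 1·2 = -3  (check: 337·2 + 223·(-3) = 5)
  q = 21: r = 4, s = -1 − 21·2 = -43, t = 2 − 21·(-3) = 65  (check: 337·(-43) + 223·65 = 4)
  q = 1: r = 1, s = 2 − 1·(-43) = 45, t = -3 − 1·65 = -68  (check: 337·45 + 223·(-68) = 1)
The row with r = 1 (the gcd) gives the Bezout coefficients s = 45, t = -68.
Result: 337 · (45) + 223 · (-68) = 1.

gcd(337, 223) = 1; s = 45, t = -68 (check: 337·45 + 223·(-68) = 1).


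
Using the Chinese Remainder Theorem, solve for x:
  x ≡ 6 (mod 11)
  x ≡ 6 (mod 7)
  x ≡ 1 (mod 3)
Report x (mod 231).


Moduli 11, 7, 3 are pairwise coprime; by CRT there is a unique solution modulo M = 11 · 7 · 3 = 231.
Solve pairwise, accumulating the modulus:
  Start with x ≡ 6 (mod 11).
  Combine with x ≡ 6 (mod 7): since gcd(11, 7) = 1, we get a unique residue mod 77.
    Write x = 6 + 11·t and substitute into x ≡ 6 (mod 7): 11·t ≡ 6 − 6 = 0 (mod 7).
    Reduce coefficients mod 7: 4·t ≡ 0 (mod 7).
    The inverse of 4 mod 7 is 2 (since 4·2 = 8 = 1·7 + 1), so t ≡ 2·0 = 0 ≡ 0 (mod 7).
    Then x = 6 + 11·0 = 6, valid modulo lcm(11, 7) = 77: x ≡ 6 (mod 77).
  Combine with x ≡ 1 (mod 3): since gcd(77, 3) = 1, we get a unique residue mod 231.
    Write x = 6 + 77·t and substitute into x ≡ 1 (mod 3): 77·t ≡ 1 − 6 = -5 (mod 3).
    Reduce coefficients mod 3: 2·t ≡ 1 (mod 3).
    The inverse of 2 mod 3 is 2 (since 2·2 = 4 = 1·3 + 1), so t ≡ 2·1 = 2 ≡ 2 (mod 3).
    Then x = 6 + 77·2 = 160, valid modulo lcm(77, 3) = 231: x ≡ 160 (mod 231).
Verify: 160 mod 11 = 6 ✓, 160 mod 7 = 6 ✓, 160 mod 3 = 1 ✓.

x ≡ 160 (mod 231).


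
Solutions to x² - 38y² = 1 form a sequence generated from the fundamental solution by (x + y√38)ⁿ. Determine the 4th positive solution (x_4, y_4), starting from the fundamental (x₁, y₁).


Step 1: Find the fundamental solution (x₁, y₁) of x² - 38y² = 1.
  Expand √38 as a continued fraction. a₀ = ⌊√38⌋ = 6; iterate m_{k+1} = d_k·a_k − m_k, d_{k+1} = (38 − m_{k+1}²)/d_k, a_{k+1} = ⌊(a₀ + m_{k+1})/d_{k+1}⌋ (starting m₀ = 0, d₀ = 1), with convergents p_k = a_k·p_{k-1} + p_{k-2}, q_k = a_k·q_{k-1} + q_{k-2} (p₋₁ = 1, q₋₁ = 0):
  k = 0: a₀ = 6; p₀/q₀ = 6/1; p₀² − 38·q₀² = 36 − 38 = -2.
  k = 1: m = 6, d = 2, a = ⌊(6 + 6)/2⌋ = 6; p/q = (6·6 + 1)/(6·1 + 0) = 37/6; p² − 38·q² = 1369 − 1368 = 1.
  The first convergent with p² − 38·q² = 1 gives the fundamental solution (x₁, y₁) = (37, 6).
Step 2: Apply the recurrence (x_{n+1}, y_{n+1}) = (x₁x_n + 38y₁y_n, x₁y_n + y₁x_n) repeatedly.
  From (x_1, y_1) = (37, 6): x_2 = 37·37 + 38·6·6 = 2737; y_2 = 37·6 + 6·37 = 444.
  From (x_2, y_2) = (2737, 444): x_3 = 37·2737 + 38·6·444 = 202501; y_3 = 37·444 + 6·2737 = 32850.
  From (x_3, y_3) = (202501, 32850): x_4 = 37·202501 + 38·6·32850 = 14982337; y_4 = 37·32850 + 6·202501 = 2430456.
Step 3: Verify x_4² - 38·y_4² = 224470421981569 - 224470421981568 = 1 (should be 1). ✓

(x_1, y_1) = (37, 6); (x_4, y_4) = (14982337, 2430456).


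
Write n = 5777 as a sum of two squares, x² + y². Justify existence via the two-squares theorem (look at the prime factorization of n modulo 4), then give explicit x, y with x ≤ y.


Step 1: Factor n = 5777 = 53 · 109.
Step 2: Check the mod-4 condition on each prime factor: 53 ≡ 1 (mod 4), exponent 1; 109 ≡ 1 (mod 4), exponent 1.
All primes ≡ 3 (mod 4) appear to even exponent (or don't appear), so by the two-squares theorem n IS expressible as a sum of two squares.
Step 3: Build a representation. Here n = 53 · 109 is a product of primes ≡ 1 (mod 4). Each prime p ≡ 1 (mod 4) is itself a sum of two squares; find a² by testing p − a² for a perfect square:
  53: 53 − 1² = 52, 53 − 2² = 49 = 7² ⇒ 53 = 2² + 7².
  109: 109 − 1² = 108, 109 − 2² = 105, 109 − 3² = 100 = 10² ⇒ 109 = 3² + 10².
  Combine using the Brahmagupta–Fibonacci identity (a² + b²)(c² + d²) = (ac − bd)² + (ad + bc)² = (ac + bd)² + (ad − bc)²:
  53 · 109 = 5777: from (2² + 7²)(3² + 10²), take (2·3 − 7·10, 2·10 + 7·3) = (6 − 70, 20 + 21) = (-64, 41); dropping signs (only squares matter) gives (64, 41); check 64² + 41² = 4096 + 1681 = 5777 ✓.
Step 4: Order so x ≤ y and verify: 41² + 64² = 1681 + 4096 = 5777 = n. ✓

n = 5777 = 41² + 64² (one valid representation with x ≤ y).


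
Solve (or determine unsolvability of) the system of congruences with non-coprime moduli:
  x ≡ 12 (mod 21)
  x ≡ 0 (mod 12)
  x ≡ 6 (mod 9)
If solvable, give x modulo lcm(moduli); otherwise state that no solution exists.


Moduli 21, 12, 9 are not pairwise coprime, so CRT works modulo lcm(m_i) when all pairwise compatibility conditions hold.
Pairwise compatibility: gcd(m_i, m_j) must divide a_i - a_j for every pair.
Merge one congruence at a time:
  Start: x ≡ 12 (mod 21).
  Combine with x ≡ 0 (mod 12): gcd(21, 12) = 3; 0 - 12 = -12, which IS divisible by 3, so compatible.
    Write x = 12 + 21·t and substitute into x ≡ 0 (mod 12): 21·t ≡ 0 − 12 = -12 (mod 12).
    Divide the congruence (and modulus) by g = 3: 7·t ≡ -4 (mod 4).
    Reduce coefficients mod 4: 3·t ≡ 0 (mod 4).
    The inverse of 3 mod 4 is 3 (since 3·3 = 9 = 2·4 + 1), so t ≡ 3·0 = 0 ≡ 0 (mod 4).
    Then x = 12 + 21·0 = 12, valid modulo lcm(21, 12) = 84: x ≡ 12 (mod 84).
  Combine with x ≡ 6 (mod 9): gcd(84, 9) = 3; 6 - 12 = -6, which IS divisible by 3, so compatible.
    Write x = 12 + 84·t and substitute into x ≡ 6 (mod 9): 84·t ≡ 6 − 12 = -6 (mod 9).
    Divide the congruence (and modulus) by g = 3: 28·t ≡ -2 (mod 3).
    Reduce coefficients mod 3: 1·t ≡ 1 (mod 3).
    So t ≡ 1 (mod 3).
    Then x = 12 + 84·1 = 96, valid modulo lcm(84, 9) = 252: x ≡ 96 (mod 252).
Verify: 96 mod 21 = 12, 96 mod 12 = 0, 96 mod 9 = 6.

x ≡ 96 (mod 252).


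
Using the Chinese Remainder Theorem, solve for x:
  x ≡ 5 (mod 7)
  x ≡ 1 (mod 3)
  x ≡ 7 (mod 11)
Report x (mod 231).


Moduli 7, 3, 11 are pairwise coprime; by CRT there is a unique solution modulo M = 7 · 3 · 11 = 231.
Solve pairwise, accumulating the modulus:
  Start with x ≡ 5 (mod 7).
  Combine with x ≡ 1 (mod 3): since gcd(7, 3) = 1, we get a unique residue mod 21.
    Write x = 5 + 7·t and substitute into x ≡ 1 (mod 3): 7·t ≡ 1 − 5 = -4 (mod 3).
    Reduce coefficients mod 3: 1·t ≡ 2 (mod 3).
    So t ≡ 2 (mod 3).
    Then x = 5 + 7·2 = 19, valid modulo lcm(7, 3) = 21: x ≡ 19 (mod 21).
  Combine with x ≡ 7 (mod 11): since gcd(21, 11) = 1, we get a unique residue mod 231.
    Write x = 19 + 21·t and substitute into x ≡ 7 (mod 11): 21·t ≡ 7 − 19 = -12 (mod 11).
    Reduce coefficients mod 11: 10·t ≡ 10 (mod 11).
    The inverse of 10 mod 11 is 10 (since 10·10 = 100 = 9·11 + 1), so t ≡ 10·10 = 100 ≡ 1 (mod 11).
    Then x = 19 + 21·1 = 40, valid modulo lcm(21, 11) = 231: x ≡ 40 (mod 231).
Verify: 40 mod 7 = 5 ✓, 40 mod 3 = 1 ✓, 40 mod 11 = 7 ✓.

x ≡ 40 (mod 231).


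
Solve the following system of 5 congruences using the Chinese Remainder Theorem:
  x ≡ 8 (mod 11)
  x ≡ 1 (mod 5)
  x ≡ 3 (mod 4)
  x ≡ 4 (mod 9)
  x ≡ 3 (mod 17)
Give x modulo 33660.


Product of moduli M = 11 · 5 · 4 · 9 · 17 = 33660.
Merge one congruence at a time:
  Start: x ≡ 8 (mod 11).
  Combine with x ≡ 1 (mod 5); new modulus lcm = 55.
    Write x = 8 + 11·t and substitute into x ≡ 1 (mod 5): 11·t ≡ 1 − 8 = -7 (mod 5).
    Reduce coefficients mod 5: 1·t ≡ 3 (mod 5).
    So t ≡ 3 (mod 5).
    Then x = 8 + 11·3 = 41, valid modulo lcm(11, 5) = 55: x ≡ 41 (mod 55).
  Combine with x ≡ 3 (mod 4); new modulus lcm = 220.
    Write x = 41 + 55·t and substitute into x ≡ 3 (mod 4): 55·t ≡ 3 − 41 = -38 (mod 4).
    Reduce coefficients mod 4: 3·t ≡ 2 (mod 4).
    The inverse of 3 mod 4 is 3 (since 3·3 = 9 = 2·4 + 1), so t ≡ 3·2 = 6 ≡ 2 (mod 4).
    Then x = 41 + 55·2 = 151, valid modulo lcm(55, 4) = 220: x ≡ 151 (mod 220).
  Combine with x ≡ 4 (mod 9); new modulus lcm = 1980.
    Write x = 151 + 220·t and substitute into x ≡ 4 (mod 9): 220·t ≡ 4 − 151 = -147 (mod 9).
    Reduce coefficients mod 9: 4·t ≡ 6 (mod 9).
    The inverse of 4 mod 9 is 7 (since 4·7 = 28 = 3·9 + 1), so t ≡ 7·6 = 42 ≡ 6 (mod 9).
    Then x = 151 + 220·6 = 1471, valid modulo lcm(220, 9) = 1980: x ≡ 1471 (mod 1980).
  Combine with x ≡ 3 (mod 17); new modulus lcm = 33660.
    Write x = 1471 + 1980·t and substitute into x ≡ 3 (mod 17): 1980·t ≡ 3 − 1471 = -1468 (mod 17).
    Reduce coefficients mod 17: 8·t ≡ 11 (mod 17).
    The inverse of 8 mod 17 is 15 (since 8·15 = 120 = 7·17 + 1), so t ≡ 15·11 = 165 ≡ 12 (mod 17).
    Then x = 1471 + 1980·12 = 25231, valid modulo lcm(1980, 17) = 33660: x ≡ 25231 (mod 33660).
Verify against each original: 25231 mod 11 = 8, 25231 mod 5 = 1, 25231 mod 4 = 3, 25231 mod 9 = 4, 25231 mod 17 = 3.

x ≡ 25231 (mod 33660).


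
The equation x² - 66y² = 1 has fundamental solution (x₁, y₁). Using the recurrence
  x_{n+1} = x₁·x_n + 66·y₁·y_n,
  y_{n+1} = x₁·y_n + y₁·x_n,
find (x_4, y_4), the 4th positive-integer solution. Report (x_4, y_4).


Step 1: Find the fundamental solution (x₁, y₁) of x² - 66y² = 1.
  Expand √66 as a continued fraction. a₀ = ⌊√66⌋ = 8; iterate m_{k+1} = d_k·a_k − m_k, d_{k+1} = (66 − m_{k+1}²)/d_k, a_{k+1} = ⌊(a₀ + m_{k+1})/d_{k+1}⌋ (starting m₀ = 0, d₀ = 1), with convergents p_k = a_k·p_{k-1} + p_{k-2}, q_k = a_k·q_{k-1} + q_{k-2} (p₋₁ = 1, q₋₁ = 0):
  k = 0: a₀ = 8; p₀/q₀ = 8/1; p₀² − 66·q₀² = 64 − 66 = -2.
  k = 1: m = 8, d = 2, a = ⌊(8 + 8)/2⌋ = 8; p/q = (8·8 + 1)/(8·1 + 0) = 65/8; p² − 66·q² = 4225 − 4224 = 1.
  The first convergent with p² − 66·q² = 1 gives the fundamental solution (x₁, y₁) = (65, 8).
Step 2: Apply the recurrence (x_{n+1}, y_{n+1}) = (x₁x_n + 66y₁y_n, x₁y_n + y₁x_n) repeatedly.
  From (x_1, y_1) = (65, 8): x_2 = 65·65 + 66·8·8 = 8449; y_2 = 65·8 + 8·65 = 1040.
  From (x_2, y_2) = (8449, 1040): x_3 = 65·8449 + 66·8·1040 = 1098305; y_3 = 65·1040 + 8·8449 = 135192.
  From (x_3, y_3) = (1098305, 135192): x_4 = 65·1098305 + 66·8·135192 = 142771201; y_4 = 65·135192 + 8·1098305 = 17573920.
Step 3: Verify x_4² - 66·y_4² = 20383615834982401 - 20383615834982400 = 1 (should be 1). ✓

(x_1, y_1) = (65, 8); (x_4, y_4) = (142771201, 17573920).


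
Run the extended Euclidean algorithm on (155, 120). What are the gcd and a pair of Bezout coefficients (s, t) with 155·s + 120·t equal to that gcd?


Euclidean algorithm on (155, 120) — divide until remainder is 0:
  155 = 1 · 120 + 35
  120 = 3 · 35 + 15
  35 = 2 · 15 + 5
  15 = 3 · 5 + 0
gcd(155, 120) = 5.
Track Bezout coefficients alongside the remainders: start with r₀ = 155 = a·1 + b·0 (s = 1, t = 0) and r₁ = 120 = a·0 + b·1 (s = 0, t = 1); each new remainder r_{k+1} = r_{k-1} − q_k·r_k inherits s_{k+1} = s_{k-1} − q_k·s_k, t_{k+1} = t_{k-1} − q_k·t_k, so r_k = a·s_k + b·t_k at every step:
  q = 1: r = 35, s = 1 − 1·0 = 1, t = 0 − 1·1 = -1  (check: 155·1 + 120·(-1) = 35)
  q = 3: r = 15, s = 0 − 3·1 = -3, t = 1 − 3·(-1) = 4  (check: 155·(-3) + 120·4 = 15)
  q = 2: r = 5, s = 1 − 2·(-3) = 7, t = -1 − 2·4 = -9  (check: 155·7 + 120·(-9) = 5)
The row with r = 5 (the gcd) gives the Bezout coefficients s = 7, t = -9.
Result: 155 · (7) + 120 · (-9) = 5.

gcd(155, 120) = 5; s = 7, t = -9 (check: 155·7 + 120·(-9) = 5).


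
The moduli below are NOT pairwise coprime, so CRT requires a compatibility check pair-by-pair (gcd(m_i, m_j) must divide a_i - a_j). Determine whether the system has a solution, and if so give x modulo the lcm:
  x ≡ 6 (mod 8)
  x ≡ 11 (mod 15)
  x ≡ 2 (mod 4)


Moduli 8, 15, 4 are not pairwise coprime, so CRT works modulo lcm(m_i) when all pairwise compatibility conditions hold.
Pairwise compatibility: gcd(m_i, m_j) must divide a_i - a_j for every pair.
Merge one congruence at a time:
  Start: x ≡ 6 (mod 8).
  Combine with x ≡ 11 (mod 15): gcd(8, 15) = 1; 11 - 6 = 5, which IS divisible by 1, so compatible.
    Write x = 6 + 8·t and substitute into x ≡ 11 (mod 15): 8·t ≡ 11 − 6 = 5 (mod 15).
    The inverse of 8 mod 15 is 2 (since 8·2 = 16 = 1·15 + 1), so t ≡ 2·5 = 10 ≡ 10 (mod 15).
    Then x = 6 + 8·10 = 86, valid modulo lcm(8, 15) = 120: x ≡ 86 (mod 120).
  Combine with x ≡ 2 (mod 4): gcd(120, 4) = 4; 2 - 86 = -84, which IS divisible by 4, so compatible.
    Write x = 86 + 120·t and substitute into x ≡ 2 (mod 4): 120·t ≡ 2 − 86 = -84 (mod 4).
    Divide the congruence (and modulus) by g = 4: 30·t ≡ -21 (mod 1).
    Modulo 1 every t works; take t = 0.
    Then x = 86 + 120·0 = 86, valid modulo lcm(120, 4) = 120: x ≡ 86 (mod 120).
Verify: 86 mod 8 = 6, 86 mod 15 = 11, 86 mod 4 = 2.

x ≡ 86 (mod 120).


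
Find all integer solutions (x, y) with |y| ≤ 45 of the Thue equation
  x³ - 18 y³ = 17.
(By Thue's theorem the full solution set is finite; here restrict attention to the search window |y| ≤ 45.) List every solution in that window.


The equation is x³ - 18y³ = 17. For fixed y, x³ = 18·y³ + 17, so a solution requires the RHS to be a perfect cube.
Strategy: iterate y from -45 to 45, compute RHS = 18·y³ + 17, and check whether it is a (positive or negative) perfect cube.
Check small values of y:
  y = 0: RHS = 17 is not a perfect cube.
  y = 1: RHS = 35 is not a perfect cube.
  y = -1: RHS = -1 = (-1)³ ⇒ x = -1 works.
  y = 2: RHS = 161 is not a perfect cube.
  y = -2: RHS = -127 is not a perfect cube.
  y = 3: RHS = 503 is not a perfect cube.
  y = -3: RHS = -469 is not a perfect cube.
Continuing the search up to |y| = 45 finds no further solutions beyond those listed.
Collected solutions: (-1, -1).

Solutions (with |y| ≤ 45): (-1, -1).


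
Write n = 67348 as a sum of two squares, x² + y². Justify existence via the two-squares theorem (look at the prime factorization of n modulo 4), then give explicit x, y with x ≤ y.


Step 1: Factor n = 67348 = 2^2 · 113 · 149.
Step 2: Check the mod-4 condition on each prime factor: 2 = 2 (special); 113 ≡ 1 (mod 4), exponent 1; 149 ≡ 1 (mod 4), exponent 1.
All primes ≡ 3 (mod 4) appear to even exponent (or don't appear), so by the two-squares theorem n IS expressible as a sum of two squares.
Step 3: Build a representation. Group n = k² · m with k = 2 and m = 113 · 149 = 16837 (a product of primes ≡ 1 (mod 4)); a representation of m scales to one of n via (k·x)² + (k·y)² = k²(x² + y²). Each prime p ≡ 1 (mod 4) is itself a sum of two squares; find a² by testing p − a² for a perfect square:
  113: 113 − 1² = 112, 113 − 2² = 109, 113 − 3² = 104, 113 − 4² = 97, 113 − 5² = 88, 113 − 6² = 77, 113 − 7² = 64 = 8² ⇒ 113 = 7² + 8².
  149: 149 − 1² = 148, 149 − 2² = 145, 149 − 3² = 140, 149 − 4² = 133, 149 − 5² = 124, 149 − 6² = 113, 149 − 7² = 100 = 10² ⇒ 149 = 7² + 10².
  Combine using the Brahmagupta–Fibonacci identity (a² + b²)(c² + d²) = (ac − bd)² + (ad + bc)² = (ac + bd)² + (ad − bc)²:
  113 · 149 = 16837: from (7² + 8²)(7² + 10²), take (7·7 − 8·10, 7·10 + 8·7) = (49 − 80, 70 + 56) = (-31, 126); dropping signs (only squares matter) gives (31, 126); check 31² + 126² = 961 + 15876 = 16837 ✓.
  Scale by k = 2: (2·31, 2·126) = (62, 252).
Step 4: Order so x ≤ y and verify: 62² + 252² = 3844 + 63504 = 67348 = n. ✓

n = 67348 = 62² + 252² (one valid representation with x ≤ y).


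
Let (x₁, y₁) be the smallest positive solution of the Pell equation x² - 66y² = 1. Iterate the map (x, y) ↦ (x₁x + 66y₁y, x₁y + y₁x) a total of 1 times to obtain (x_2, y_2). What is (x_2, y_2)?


Step 1: Find the fundamental solution (x₁, y₁) of x² - 66y² = 1.
  Expand √66 as a continued fraction. a₀ = ⌊√66⌋ = 8; iterate m_{k+1} = d_k·a_k − m_k, d_{k+1} = (66 − m_{k+1}²)/d_k, a_{k+1} = ⌊(a₀ + m_{k+1})/d_{k+1}⌋ (starting m₀ = 0, d₀ = 1), with convergents p_k = a_k·p_{k-1} + p_{k-2}, q_k = a_k·q_{k-1} + q_{k-2} (p₋₁ = 1, q₋₁ = 0):
  k = 0: a₀ = 8; p₀/q₀ = 8/1; p₀² − 66·q₀² = 64 − 66 = -2.
  k = 1: m = 8, d = 2, a = ⌊(8 + 8)/2⌋ = 8; p/q = (8·8 + 1)/(8·1 + 0) = 65/8; p² − 66·q² = 4225 − 4224 = 1.
  The first convergent with p² − 66·q² = 1 gives the fundamental solution (x₁, y₁) = (65, 8).
Step 2: Apply the recurrence (x_{n+1}, y_{n+1}) = (x₁x_n + 66y₁y_n, x₁y_n + y₁x_n) repeatedly.
  From (x_1, y_1) = (65, 8): x_2 = 65·65 + 66·8·8 = 8449; y_2 = 65·8 + 8·65 = 1040.
Step 3: Verify x_2² - 66·y_2² = 71385601 - 71385600 = 1 (should be 1). ✓

(x_1, y_1) = (65, 8); (x_2, y_2) = (8449, 1040).


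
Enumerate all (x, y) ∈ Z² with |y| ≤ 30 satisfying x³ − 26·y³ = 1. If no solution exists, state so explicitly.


The equation is x³ - 26y³ = 1. For fixed y, x³ = 26·y³ + 1, so a solution requires the RHS to be a perfect cube.
Strategy: iterate y from -30 to 30, compute RHS = 26·y³ + 1, and check whether it is a (positive or negative) perfect cube.
Check small values of y:
  y = 0: RHS = 1 = (1)³ ⇒ x = 1 works.
  y = 1: RHS = 27 = (3)³ ⇒ x = 3 works.
  y = -1: RHS = -25 is not a perfect cube.
  y = 2: RHS = 209 is not a perfect cube.
  y = -2: RHS = -207 is not a perfect cube.
  y = 3: RHS = 703 is not a perfect cube.
  y = -3: RHS = -701 is not a perfect cube.
Continuing the search up to |y| = 30 finds no further solutions beyond those listed.
Collected solutions: (1, 0), (3, 1).

Solutions (with |y| ≤ 30): (1, 0), (3, 1).


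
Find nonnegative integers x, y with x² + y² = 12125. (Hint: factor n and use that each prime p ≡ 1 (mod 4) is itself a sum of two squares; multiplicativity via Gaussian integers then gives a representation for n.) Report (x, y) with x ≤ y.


Step 1: Factor n = 12125 = 5^3 · 97.
Step 2: Check the mod-4 condition on each prime factor: 5 ≡ 1 (mod 4), exponent 3; 97 ≡ 1 (mod 4), exponent 1.
All primes ≡ 3 (mod 4) appear to even exponent (or don't appear), so by the two-squares theorem n IS expressible as a sum of two squares.
Step 3: Build a representation. Group n = k² · m with k = 5 and m = 5 · 97 = 485 (a product of primes ≡ 1 (mod 4)); a representation of m scales to one of n via (k·x)² + (k·y)² = k²(x² + y²). Each prime p ≡ 1 (mod 4) is itself a sum of two squares; find a² by testing p − a² for a perfect square:
  5: 5 − 1² = 4 = 2² ⇒ 5 = 1² + 2².
  97: 97 − 1² = 96, 97 − 2² = 93, 97 − 3² = 88, 97 − 4² = 81 = 9² ⇒ 97 = 4² + 9².
  Combine using the Brahmagupta–Fibonacci identity (a² + b²)(c² + d²) = (ac − bd)² + (ad + bc)² = (ac + bd)² + (ad − bc)²:
  5 · 97 = 485: from (1² + 2²)(4² + 9²), take (1·4 − 2·9, 1·9 + 2·4) = (4 − 18, 9 + 8) = (-14, 17); dropping signs (only squares matter) gives (14, 17); check 14² + 17² = 196 + 289 = 485 ✓.
  Scale by k = 5: (5·14, 5·17) = (70, 85).
Step 4: Order so x ≤ y and verify: 70² + 85² = 4900 + 7225 = 12125 = n. ✓

n = 12125 = 70² + 85² (one valid representation with x ≤ y).


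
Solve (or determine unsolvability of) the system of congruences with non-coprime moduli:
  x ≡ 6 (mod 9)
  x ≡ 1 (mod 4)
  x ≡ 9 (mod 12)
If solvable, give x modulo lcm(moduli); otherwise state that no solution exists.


Moduli 9, 4, 12 are not pairwise coprime, so CRT works modulo lcm(m_i) when all pairwise compatibility conditions hold.
Pairwise compatibility: gcd(m_i, m_j) must divide a_i - a_j for every pair.
Merge one congruence at a time:
  Start: x ≡ 6 (mod 9).
  Combine with x ≡ 1 (mod 4): gcd(9, 4) = 1; 1 - 6 = -5, which IS divisible by 1, so compatible.
    Write x = 6 + 9·t and substitute into x ≡ 1 (mod 4): 9·t ≡ 1 − 6 = -5 (mod 4).
    Reduce coefficients mod 4: 1·t ≡ 3 (mod 4).
    So t ≡ 3 (mod 4).
    Then x = 6 + 9·3 = 33, valid modulo lcm(9, 4) = 36: x ≡ 33 (mod 36).
  Combine with x ≡ 9 (mod 12): gcd(36, 12) = 12; 9 - 33 = -24, which IS divisible by 12, so compatible.
    Write x = 33 + 36·t and substitute into x ≡ 9 (mod 12): 36·t ≡ 9 − 33 = -24 (mod 12).
    Divide the congruence (and modulus) by g = 12: 3·t ≡ -2 (mod 1).
    Modulo 1 every t works; take t = 0.
    Then x = 33 + 36·0 = 33, valid modulo lcm(36, 12) = 36: x ≡ 33 (mod 36).
Verify: 33 mod 9 = 6, 33 mod 4 = 1, 33 mod 12 = 9.

x ≡ 33 (mod 36).


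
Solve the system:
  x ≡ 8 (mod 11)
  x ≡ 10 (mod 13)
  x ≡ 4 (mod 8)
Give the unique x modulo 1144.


Moduli 11, 13, 8 are pairwise coprime; by CRT there is a unique solution modulo M = 11 · 13 · 8 = 1144.
Solve pairwise, accumulating the modulus:
  Start with x ≡ 8 (mod 11).
  Combine with x ≡ 10 (mod 13): since gcd(11, 13) = 1, we get a unique residue mod 143.
    Write x = 8 + 11·t and substitute into x ≡ 10 (mod 13): 11·t ≡ 10 − 8 = 2 (mod 13).
    The inverse of 11 mod 13 is 6 (since 11·6 = 66 = 5·13 + 1), so t ≡ 6·2 = 12 ≡ 12 (mod 13).
    Then x = 8 + 11·12 = 140, valid modulo lcm(11, 13) = 143: x ≡ 140 (mod 143).
  Combine with x ≡ 4 (mod 8): since gcd(143, 8) = 1, we get a unique residue mod 1144.
    Write x = 140 + 143·t and substitute into x ≡ 4 (mod 8): 143·t ≡ 4 − 140 = -136 (mod 8).
    Reduce coefficients mod 8: 7·t ≡ 0 (mod 8).
    The inverse of 7 mod 8 is 7 (since 7·7 = 49 = 6·8 + 1), so t ≡ 7·0 = 0 ≡ 0 (mod 8).
    Then x = 140 + 143·0 = 140, valid modulo lcm(143, 8) = 1144: x ≡ 140 (mod 1144).
Verify: 140 mod 11 = 8 ✓, 140 mod 13 = 10 ✓, 140 mod 8 = 4 ✓.

x ≡ 140 (mod 1144).


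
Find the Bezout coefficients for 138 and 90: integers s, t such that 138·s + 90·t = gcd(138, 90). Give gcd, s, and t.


Euclidean algorithm on (138, 90) — divide until remainder is 0:
  138 = 1 · 90 + 48
  90 = 1 · 48 + 42
  48 = 1 · 42 + 6
  42 = 7 · 6 + 0
gcd(138, 90) = 6.
Track Bezout coefficients alongside the remainders: start with r₀ = 138 = a·1 + b·0 (s = 1, t = 0) and r₁ = 90 = a·0 + b·1 (s = 0, t = 1); each new remainder r_{k+1} = r_{k-1} − q_k·r_k inherits s_{k+1} = s_{k-1} − q_k·s_k, t_{k+1} = t_{k-1} − q_k·t_k, so r_k = a·s_k + b·t_k at every step:
  q = 1: r = 48, s = 1 − 1·0 = 1, t = 0 − 1·1 = -1  (check: 138·1 + 90·(-1) = 48)
  q = 1: r = 42, s = 0 − 1·1 = -1, t = 1 − 1·(-1) = 2  (check: 138·(-1) + 90·2 = 42)
  q = 1: r = 6, s = 1 − 1·(-1) = 2, t = -1 − 1·2 = -3  (check: 138·2 + 90·(-3) = 6)
The row with r = 6 (the gcd) gives the Bezout coefficients s = 2, t = -3.
Result: 138 · (2) + 90 · (-3) = 6.

gcd(138, 90) = 6; s = 2, t = -3 (check: 138·2 + 90·(-3) = 6).


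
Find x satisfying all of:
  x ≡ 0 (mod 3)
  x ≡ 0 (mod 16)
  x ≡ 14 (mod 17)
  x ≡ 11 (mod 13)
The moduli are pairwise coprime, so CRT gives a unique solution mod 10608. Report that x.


Product of moduli M = 3 · 16 · 17 · 13 = 10608.
Merge one congruence at a time:
  Start: x ≡ 0 (mod 3).
  Combine with x ≡ 0 (mod 16); new modulus lcm = 48.
    Write x = 0 + 3·t and substitute into x ≡ 0 (mod 16): 3·t ≡ 0 − 0 = 0 (mod 16).
    The inverse of 3 mod 16 is 11 (since 3·11 = 33 = 2·16 + 1), so t ≡ 11·0 = 0 ≡ 0 (mod 16).
    Then x = 0 + 3·0 = 0, valid modulo lcm(3, 16) = 48: x ≡ 0 (mod 48).
  Combine with x ≡ 14 (mod 17); new modulus lcm = 816.
    Write x = 0 + 48·t and substitute into x ≡ 14 (mod 17): 48·t ≡ 14 − 0 = 14 (mod 17).
    Reduce coefficients mod 17: 14·t ≡ 14 (mod 17).
    The inverse of 14 mod 17 is 11 (since 14·11 = 154 = 9·17 + 1), so t ≡ 11·14 = 154 ≡ 1 (mod 17).
    Then x = 0 + 48·1 = 48, valid modulo lcm(48, 17) = 816: x ≡ 48 (mod 816).
  Combine with x ≡ 11 (mod 13); new modulus lcm = 10608.
    Write x = 48 + 816·t and substitute into x ≡ 11 (mod 13): 816·t ≡ 11 − 48 = -37 (mod 13).
    Reduce coefficients mod 13: 10·t ≡ 2 (mod 13).
    The inverse of 10 mod 13 is 4 (since 10·4 = 40 = 3·13 + 1), so t ≡ 4·2 = 8 ≡ 8 (mod 13).
    Then x = 48 + 816·8 = 6576, valid modulo lcm(816, 13) = 10608: x ≡ 6576 (mod 10608).
Verify against each original: 6576 mod 3 = 0, 6576 mod 16 = 0, 6576 mod 17 = 14, 6576 mod 13 = 11.

x ≡ 6576 (mod 10608).


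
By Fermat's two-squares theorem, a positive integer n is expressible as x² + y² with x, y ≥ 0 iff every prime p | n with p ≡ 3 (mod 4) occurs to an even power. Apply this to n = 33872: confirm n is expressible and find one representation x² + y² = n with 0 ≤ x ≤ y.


Step 1: Factor n = 33872 = 2^4 · 29 · 73.
Step 2: Check the mod-4 condition on each prime factor: 2 = 2 (special); 29 ≡ 1 (mod 4), exponent 1; 73 ≡ 1 (mod 4), exponent 1.
All primes ≡ 3 (mod 4) appear to even exponent (or don't appear), so by the two-squares theorem n IS expressible as a sum of two squares.
Step 3: Build a representation. Group n = k² · m with k = 4 and m = 29 · 73 = 2117 (a product of primes ≡ 1 (mod 4)); a representation of m scales to one of n via (k·x)² + (k·y)² = k²(x² + y²). Each prime p ≡ 1 (mod 4) is itself a sum of two squares; find a² by testing p − a² for a perfect square:
  29: 29 − 1² = 28, 29 − 2² = 25 = 5² ⇒ 29 = 2² + 5².
  73: 73 − 1² = 72, 73 − 2² = 69, 73 − 3² = 64 = 8² ⇒ 73 = 3² + 8².
  Combine using the Brahmagupta–Fibonacci identity (a² + b²)(c² + d²) = (ac − bd)² + (ad + bc)² = (ac + bd)² + (ad − bc)²:
  29 · 73 = 2117: from (2² + 5²)(3² + 8²), take (2·3 − 5·8, 2·8 + 5·3) = (6 − 40, 16 + 15) = (-34, 31); dropping signs (only squares matter) gives (34, 31); check 34² + 31² = 1156 + 961 = 2117 ✓.
  Scale by k = 4: (4·34, 4·31) = (136, 124).
Step 4: Order so x ≤ y and verify: 124² + 136² = 15376 + 18496 = 33872 = n. ✓

n = 33872 = 124² + 136² (one valid representation with x ≤ y).


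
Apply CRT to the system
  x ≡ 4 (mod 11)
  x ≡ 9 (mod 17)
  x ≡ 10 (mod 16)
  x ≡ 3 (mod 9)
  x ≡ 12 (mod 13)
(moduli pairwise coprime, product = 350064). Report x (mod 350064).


Product of moduli M = 11 · 17 · 16 · 9 · 13 = 350064.
Merge one congruence at a time:
  Start: x ≡ 4 (mod 11).
  Combine with x ≡ 9 (mod 17); new modulus lcm = 187.
    Write x = 4 + 11·t and substitute into x ≡ 9 (mod 17): 11·t ≡ 9 − 4 = 5 (mod 17).
    The inverse of 11 mod 17 is 14 (since 11·14 = 154 = 9·17 + 1), so t ≡ 14·5 = 70 ≡ 2 (mod 17).
    Then x = 4 + 11·2 = 26, valid modulo lcm(11, 17) = 187: x ≡ 26 (mod 187).
  Combine with x ≡ 10 (mod 16); new modulus lcm = 2992.
    Write x = 26 + 187·t and substitute into x ≡ 10 (mod 16): 187·t ≡ 10 − 26 = -16 (mod 16).
    Reduce coefficients mod 16: 11·t ≡ 0 (mod 16).
    The inverse of 11 mod 16 is 3 (since 11·3 = 33 = 2·16 + 1), so t ≡ 3·0 = 0 ≡ 0 (mod 16).
    Then x = 26 + 187·0 = 26, valid modulo lcm(187, 16) = 2992: x ≡ 26 (mod 2992).
  Combine with x ≡ 3 (mod 9); new modulus lcm = 26928.
    Write x = 26 + 2992·t and substitute into x ≡ 3 (mod 9): 2992·t ≡ 3 − 26 = -23 (mod 9).
    Reduce coefficients mod 9: 4·t ≡ 4 (mod 9).
    The inverse of 4 mod 9 is 7 (since 4·7 = 28 = 3·9 + 1), so t ≡ 7·4 = 28 ≡ 1 (mod 9).
    Then x = 26 + 2992·1 = 3018, valid modulo lcm(2992, 9) = 26928: x ≡ 3018 (mod 26928).
  Combine with x ≡ 12 (mod 13); new modulus lcm = 350064.
    Write x = 3018 + 26928·t and substitute into x ≡ 12 (mod 13): 26928·t ≡ 12 − 3018 = -3006 (mod 13).
    Reduce coefficients mod 13: 5·t ≡ 10 (mod 13).
    The inverse of 5 mod 13 is 8 (since 5·8 = 40 = 3·13 + 1), so t ≡ 8·10 = 80 ≡ 2 (mod 13).
    Then x = 3018 + 26928·2 = 56874, valid modulo lcm(26928, 13) = 350064: x ≡ 56874 (mod 350064).
Verify against each original: 56874 mod 11 = 4, 56874 mod 17 = 9, 56874 mod 16 = 10, 56874 mod 9 = 3, 56874 mod 13 = 12.

x ≡ 56874 (mod 350064).


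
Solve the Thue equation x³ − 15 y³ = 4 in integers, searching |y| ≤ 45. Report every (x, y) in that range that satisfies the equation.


The equation is x³ - 15y³ = 4. For fixed y, x³ = 15·y³ + 4, so a solution requires the RHS to be a perfect cube.
Strategy: iterate y from -45 to 45, compute RHS = 15·y³ + 4, and check whether it is a (positive or negative) perfect cube.
Check small values of y:
  y = 0: RHS = 4 is not a perfect cube.
  y = 1: RHS = 19 is not a perfect cube.
  y = -1: RHS = -11 is not a perfect cube.
  y = 2: RHS = 124 is not a perfect cube.
  y = -2: RHS = -116 is not a perfect cube.
  y = 3: RHS = 409 is not a perfect cube.
  y = -3: RHS = -401 is not a perfect cube.
Continuing the search up to |y| = 45 finds no solutions either.
No (x, y) in the scanned range satisfies the equation.

No integer solutions with |y| ≤ 45.


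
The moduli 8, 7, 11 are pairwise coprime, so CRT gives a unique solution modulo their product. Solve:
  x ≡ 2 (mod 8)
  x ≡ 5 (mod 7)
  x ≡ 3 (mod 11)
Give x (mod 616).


Moduli 8, 7, 11 are pairwise coprime; by CRT there is a unique solution modulo M = 8 · 7 · 11 = 616.
Solve pairwise, accumulating the modulus:
  Start with x ≡ 2 (mod 8).
  Combine with x ≡ 5 (mod 7): since gcd(8, 7) = 1, we get a unique residue mod 56.
    Write x = 2 + 8·t and substitute into x ≡ 5 (mod 7): 8·t ≡ 5 − 2 = 3 (mod 7).
    Reduce coefficients mod 7: 1·t ≡ 3 (mod 7).
    So t ≡ 3 (mod 7).
    Then x = 2 + 8·3 = 26, valid modulo lcm(8, 7) = 56: x ≡ 26 (mod 56).
  Combine with x ≡ 3 (mod 11): since gcd(56, 11) = 1, we get a unique residue mod 616.
    Write x = 26 + 56·t and substitute into x ≡ 3 (mod 11): 56·t ≡ 3 − 26 = -23 (mod 11).
    Reduce coefficients mod 11: 1·t ≡ 10 (mod 11).
    So t ≡ 10 (mod 11).
    Then x = 26 + 56·10 = 586, valid modulo lcm(56, 11) = 616: x ≡ 586 (mod 616).
Verify: 586 mod 8 = 2 ✓, 586 mod 7 = 5 ✓, 586 mod 11 = 3 ✓.

x ≡ 586 (mod 616).


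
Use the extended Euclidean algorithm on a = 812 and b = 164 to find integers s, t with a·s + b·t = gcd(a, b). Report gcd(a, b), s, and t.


Euclidean algorithm on (812, 164) — divide until remainder is 0:
  812 = 4 · 164 + 156
  164 = 1 · 156 + 8
  156 = 19 · 8 + 4
  8 = 2 · 4 + 0
gcd(812, 164) = 4.
Track Bezout coefficients alongside the remainders: start with r₀ = 812 = a·1 + b·0 (s = 1, t = 0) and r₁ = 164 = a·0 + b·1 (s = 0, t = 1); each new remainder r_{k+1} = r_{k-1} − q_k·r_k inherits s_{k+1} = s_{k-1} − q_k·s_k, t_{k+1} = t_{k-1} − q_k·t_k, so r_k = a·s_k + b·t_k at every step:
  q = 4: r = 156, s = 1 − 4·0 = 1, t = 0 − 4·1 = -4  (check: 812·1 + 164·(-4) = 156)
  q = 1: r = 8, s = 0 − 1·1 = -1, t = 1 − 1·(-4) = 5  (check: 812·(-1) + 164·5 = 8)
  q = 19: r = 4, s = 1 − 19·(-1) = 20, t = -4 − 19·5 = -99  (check: 812·20 + 164·(-99) = 4)
The row with r = 4 (the gcd) gives the Bezout coefficients s = 20, t = -99.
Result: 812 · (20) + 164 · (-99) = 4.

gcd(812, 164) = 4; s = 20, t = -99 (check: 812·20 + 164·(-99) = 4).


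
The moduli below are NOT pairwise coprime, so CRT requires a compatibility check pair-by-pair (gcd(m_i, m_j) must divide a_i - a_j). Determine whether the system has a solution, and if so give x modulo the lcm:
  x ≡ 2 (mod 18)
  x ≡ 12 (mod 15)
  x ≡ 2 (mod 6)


Moduli 18, 15, 6 are not pairwise coprime, so CRT works modulo lcm(m_i) when all pairwise compatibility conditions hold.
Pairwise compatibility: gcd(m_i, m_j) must divide a_i - a_j for every pair.
Merge one congruence at a time:
  Start: x ≡ 2 (mod 18).
  Combine with x ≡ 12 (mod 15): gcd(18, 15) = 3, and 12 - 2 = 10 is NOT divisible by 3.
    ⇒ system is inconsistent (no integer solution).

No solution (the system is inconsistent).


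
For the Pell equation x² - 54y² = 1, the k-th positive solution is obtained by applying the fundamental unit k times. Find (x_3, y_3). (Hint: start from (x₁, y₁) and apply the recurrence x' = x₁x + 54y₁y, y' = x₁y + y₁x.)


Step 1: Find the fundamental solution (x₁, y₁) of x² - 54y² = 1.
  Expand √54 as a continued fraction. a₀ = ⌊√54⌋ = 7; iterate m_{k+1} = d_k·a_k − m_k, d_{k+1} = (54 − m_{k+1}²)/d_k, a_{k+1} = ⌊(a₀ + m_{k+1})/d_{k+1}⌋ (starting m₀ = 0, d₀ = 1), with convergents p_k = a_k·p_{k-1} + p_{k-2}, q_k = a_k·q_{k-1} + q_{k-2} (p₋₁ = 1, q₋₁ = 0):
  k = 0: a₀ = 7; p₀/q₀ = 7/1; p₀² − 54·q₀² = 49 − 54 = -5.
  k = 1: m = 7, d = 5, a = ⌊(7 + 7)/5⌋ = 2; p/q = (2·7 + 1)/(2·1 + 0) = 15/2; p² − 54·q² = 225 − 216 = 9.
  k = 2: m = 3, d = 9, a = ⌊(7 + 3)/9⌋ = 1; p/q = (1·15 + 7)/(1·2 + 1) = 22/3; p² − 54·q² = 484 − 486 = -2.
  k = 3: m = 6, d = 2, a = ⌊(7 + 6)/2⌋ = 6; p/q = (6·22 + 15)/(6·3 + 2) = 147/20; p² − 54·q² = 21609 − 21600 = 9.
  k = 4: m = 6, d = 9, a = ⌊(7 + 6)/9⌋ = 1; p/q = (1·147 + 22)/(1·20 + 3) = 169/23; p² − 54·q² = 28561 − 28566 = -5.
  k = 5: m = 3, d = 5, a = ⌊(7 + 3)/5⌋ = 2; p/q = (2·169 + 147)/(2·23 + 20) = 485/66; p² − 54·q² = 235225 − 235224 = 1.
  The first convergent with p² − 54·q² = 1 gives the fundamental solution (x₁, y₁) = (485, 66).
Step 2: Apply the recurrence (x_{n+1}, y_{n+1}) = (x₁x_n + 54y₁y_n, x₁y_n + y₁x_n) repeatedly.
  From (x_1, y_1) = (485, 66): x_2 = 485·485 + 54·66·66 = 470449; y_2 = 485·66 + 66·485 = 64020.
  From (x_2, y_2) = (470449, 64020): x_3 = 485·470449 + 54·66·64020 = 456335045; y_3 = 485·64020 + 66·470449 = 62099334.
Step 3: Verify x_3² - 54·y_3² = 208241673295152025 - 208241673295152024 = 1 (should be 1). ✓

(x_1, y_1) = (485, 66); (x_3, y_3) = (456335045, 62099334).


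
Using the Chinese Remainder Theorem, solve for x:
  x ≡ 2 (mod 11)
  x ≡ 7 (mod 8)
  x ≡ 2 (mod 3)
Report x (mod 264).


Moduli 11, 8, 3 are pairwise coprime; by CRT there is a unique solution modulo M = 11 · 8 · 3 = 264.
Solve pairwise, accumulating the modulus:
  Start with x ≡ 2 (mod 11).
  Combine with x ≡ 7 (mod 8): since gcd(11, 8) = 1, we get a unique residue mod 88.
    Write x = 2 + 11·t and substitute into x ≡ 7 (mod 8): 11·t ≡ 7 − 2 = 5 (mod 8).
    Reduce coefficients mod 8: 3·t ≡ 5 (mod 8).
    The inverse of 3 mod 8 is 3 (since 3·3 = 9 = 1·8 + 1), so t ≡ 3·5 = 15 ≡ 7 (mod 8).
    Then x = 2 + 11·7 = 79, valid modulo lcm(11, 8) = 88: x ≡ 79 (mod 88).
  Combine with x ≡ 2 (mod 3): since gcd(88, 3) = 1, we get a unique residue mod 264.
    Write x = 79 + 88·t and substitute into x ≡ 2 (mod 3): 88·t ≡ 2 − 79 = -77 (mod 3).
    Reduce coefficients mod 3: 1·t ≡ 1 (mod 3).
    So t ≡ 1 (mod 3).
    Then x = 79 + 88·1 = 167, valid modulo lcm(88, 3) = 264: x ≡ 167 (mod 264).
Verify: 167 mod 11 = 2 ✓, 167 mod 8 = 7 ✓, 167 mod 3 = 2 ✓.

x ≡ 167 (mod 264).
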